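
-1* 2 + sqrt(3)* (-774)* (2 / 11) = -1548* sqrt(3) / 11 - 2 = -245.75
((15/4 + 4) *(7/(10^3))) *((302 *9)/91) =42129/26000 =1.62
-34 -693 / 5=-863 / 5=-172.60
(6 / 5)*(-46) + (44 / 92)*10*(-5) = -9098 / 115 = -79.11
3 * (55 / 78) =55 / 26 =2.12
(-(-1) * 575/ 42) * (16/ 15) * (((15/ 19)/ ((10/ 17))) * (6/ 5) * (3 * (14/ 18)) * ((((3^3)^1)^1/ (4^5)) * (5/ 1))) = 17595/ 2432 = 7.23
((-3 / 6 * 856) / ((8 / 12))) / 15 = -214 / 5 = -42.80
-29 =-29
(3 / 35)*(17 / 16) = 51 / 560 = 0.09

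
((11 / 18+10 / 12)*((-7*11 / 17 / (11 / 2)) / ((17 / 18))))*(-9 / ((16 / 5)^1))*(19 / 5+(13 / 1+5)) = 89271 / 1156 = 77.22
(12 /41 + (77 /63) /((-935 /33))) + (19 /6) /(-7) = -0.20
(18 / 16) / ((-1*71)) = -9 / 568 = -0.02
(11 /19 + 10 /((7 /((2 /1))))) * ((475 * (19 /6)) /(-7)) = -217075 /294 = -738.35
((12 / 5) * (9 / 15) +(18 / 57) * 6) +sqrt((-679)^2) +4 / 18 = 2917931 / 4275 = 682.56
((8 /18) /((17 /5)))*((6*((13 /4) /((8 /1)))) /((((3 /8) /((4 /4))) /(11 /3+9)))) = 4940 /459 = 10.76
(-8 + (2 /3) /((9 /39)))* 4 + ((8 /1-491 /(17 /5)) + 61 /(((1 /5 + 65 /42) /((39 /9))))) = -314603 /56151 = -5.60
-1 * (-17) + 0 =17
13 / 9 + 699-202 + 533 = 9283 / 9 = 1031.44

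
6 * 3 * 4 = 72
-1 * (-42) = 42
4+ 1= 5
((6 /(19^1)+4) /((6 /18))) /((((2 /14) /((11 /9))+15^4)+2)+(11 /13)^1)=246246 /962893229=0.00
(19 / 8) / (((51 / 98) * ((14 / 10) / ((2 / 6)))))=665 / 612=1.09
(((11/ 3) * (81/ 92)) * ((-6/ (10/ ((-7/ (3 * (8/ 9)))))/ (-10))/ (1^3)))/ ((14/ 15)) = -0.54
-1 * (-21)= 21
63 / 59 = 1.07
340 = 340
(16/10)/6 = 4/15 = 0.27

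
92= 92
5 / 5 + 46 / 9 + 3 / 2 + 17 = 443 / 18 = 24.61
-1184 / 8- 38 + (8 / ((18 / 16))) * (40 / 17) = -25898 / 153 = -169.27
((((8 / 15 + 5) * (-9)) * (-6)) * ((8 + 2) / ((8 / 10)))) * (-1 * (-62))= 231570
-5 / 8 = -0.62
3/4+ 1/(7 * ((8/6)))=6/7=0.86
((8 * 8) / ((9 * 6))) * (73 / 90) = 1168 / 1215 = 0.96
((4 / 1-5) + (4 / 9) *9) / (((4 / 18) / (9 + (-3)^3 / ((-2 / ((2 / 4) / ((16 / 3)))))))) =17739 / 128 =138.59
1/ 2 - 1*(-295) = 591/ 2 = 295.50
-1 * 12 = -12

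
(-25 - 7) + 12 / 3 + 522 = 494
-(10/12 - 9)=49/6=8.17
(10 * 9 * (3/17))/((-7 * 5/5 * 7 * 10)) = -27/833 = -0.03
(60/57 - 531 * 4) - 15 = -40621/19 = -2137.95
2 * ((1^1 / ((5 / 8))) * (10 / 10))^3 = 1024 / 125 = 8.19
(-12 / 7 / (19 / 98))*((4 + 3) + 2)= -1512 / 19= -79.58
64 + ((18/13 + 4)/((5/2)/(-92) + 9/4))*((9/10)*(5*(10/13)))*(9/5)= 5467024/69121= 79.09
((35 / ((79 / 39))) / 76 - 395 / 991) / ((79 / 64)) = -16301840 / 117511789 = -0.14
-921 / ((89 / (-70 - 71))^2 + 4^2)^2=-364029082281 / 106287084289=-3.42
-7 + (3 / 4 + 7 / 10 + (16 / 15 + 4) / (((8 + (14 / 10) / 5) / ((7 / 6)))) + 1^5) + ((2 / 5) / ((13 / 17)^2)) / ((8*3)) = -3.81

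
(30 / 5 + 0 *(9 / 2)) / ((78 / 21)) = 21 / 13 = 1.62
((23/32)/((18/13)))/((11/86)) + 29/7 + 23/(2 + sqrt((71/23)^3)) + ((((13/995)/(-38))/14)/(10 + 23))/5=37559 * sqrt(1633)/309243 + 125548748343673/19643362754400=11.30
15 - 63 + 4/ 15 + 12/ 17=-11992/ 255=-47.03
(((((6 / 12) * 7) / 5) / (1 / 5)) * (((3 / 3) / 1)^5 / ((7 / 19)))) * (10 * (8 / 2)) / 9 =380 / 9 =42.22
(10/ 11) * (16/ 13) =160/ 143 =1.12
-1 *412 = -412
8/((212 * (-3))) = -2/159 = -0.01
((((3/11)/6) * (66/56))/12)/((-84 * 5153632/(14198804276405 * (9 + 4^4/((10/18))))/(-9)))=408403974431943/659664896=619108.24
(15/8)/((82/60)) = 1.37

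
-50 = -50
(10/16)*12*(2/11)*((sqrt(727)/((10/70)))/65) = 21*sqrt(727)/143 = 3.96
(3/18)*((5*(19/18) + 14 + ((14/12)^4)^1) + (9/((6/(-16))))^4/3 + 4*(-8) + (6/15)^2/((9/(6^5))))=3587307601/194400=18453.23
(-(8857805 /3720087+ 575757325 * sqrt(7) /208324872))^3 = -251575833590560676581223125 * sqrt(7) /1291591954143572084043264 - 9120349363119819215645375 /23064142038278072929344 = -910.77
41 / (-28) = -41 / 28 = -1.46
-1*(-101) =101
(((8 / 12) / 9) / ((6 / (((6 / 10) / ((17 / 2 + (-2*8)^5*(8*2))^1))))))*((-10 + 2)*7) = 112 / 4529846025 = 0.00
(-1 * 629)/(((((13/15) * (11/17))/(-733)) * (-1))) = -822164.58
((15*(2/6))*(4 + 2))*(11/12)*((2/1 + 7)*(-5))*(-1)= 2475/2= 1237.50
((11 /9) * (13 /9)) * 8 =1144 /81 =14.12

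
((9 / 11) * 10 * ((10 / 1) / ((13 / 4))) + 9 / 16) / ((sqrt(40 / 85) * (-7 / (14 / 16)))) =-58887 * sqrt(34) / 73216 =-4.69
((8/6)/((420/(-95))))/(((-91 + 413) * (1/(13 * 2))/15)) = -1235/3381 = -0.37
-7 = -7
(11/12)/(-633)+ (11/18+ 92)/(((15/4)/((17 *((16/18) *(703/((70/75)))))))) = 134515483691/478548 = 281090.89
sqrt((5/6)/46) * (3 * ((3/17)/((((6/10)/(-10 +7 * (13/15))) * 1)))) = -59 * sqrt(345)/2346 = -0.47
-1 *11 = -11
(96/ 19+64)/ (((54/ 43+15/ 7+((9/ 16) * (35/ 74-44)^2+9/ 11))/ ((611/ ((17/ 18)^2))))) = 25115475428499456/ 568104683298847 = 44.21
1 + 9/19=28/19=1.47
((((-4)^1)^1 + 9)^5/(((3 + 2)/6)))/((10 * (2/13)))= 2437.50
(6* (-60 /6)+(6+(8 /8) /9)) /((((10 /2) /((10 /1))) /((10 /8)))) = -2425 /18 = -134.72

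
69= 69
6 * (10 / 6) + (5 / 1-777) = -762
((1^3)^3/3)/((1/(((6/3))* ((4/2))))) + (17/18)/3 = 89/54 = 1.65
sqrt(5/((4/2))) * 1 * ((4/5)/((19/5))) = 2 * sqrt(10)/19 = 0.33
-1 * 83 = -83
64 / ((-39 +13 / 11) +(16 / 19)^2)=-7942 / 4605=-1.72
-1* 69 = -69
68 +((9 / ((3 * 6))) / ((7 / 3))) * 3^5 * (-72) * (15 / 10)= -38890 / 7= -5555.71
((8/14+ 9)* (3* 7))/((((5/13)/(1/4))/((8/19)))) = 5226/95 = 55.01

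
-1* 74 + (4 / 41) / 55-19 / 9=-1544639 / 20295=-76.11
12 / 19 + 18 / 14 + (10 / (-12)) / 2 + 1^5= 3991 / 1596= 2.50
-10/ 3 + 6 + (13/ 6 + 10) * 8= 100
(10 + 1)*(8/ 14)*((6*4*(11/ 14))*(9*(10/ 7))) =522720/ 343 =1523.97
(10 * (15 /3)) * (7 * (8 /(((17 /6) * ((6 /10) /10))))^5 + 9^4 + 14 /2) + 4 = 114688466286718228 /1419857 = 80774659903.58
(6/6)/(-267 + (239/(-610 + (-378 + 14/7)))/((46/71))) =-45356/12127021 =-0.00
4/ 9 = 0.44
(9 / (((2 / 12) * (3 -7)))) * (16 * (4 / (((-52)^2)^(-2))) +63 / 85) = -1073930159781 / 170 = -6317236234.01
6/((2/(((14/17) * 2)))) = 84/17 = 4.94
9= 9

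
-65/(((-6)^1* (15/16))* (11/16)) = 1664/99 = 16.81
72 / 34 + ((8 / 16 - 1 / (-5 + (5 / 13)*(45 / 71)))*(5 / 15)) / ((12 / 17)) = 3295271 / 1343340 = 2.45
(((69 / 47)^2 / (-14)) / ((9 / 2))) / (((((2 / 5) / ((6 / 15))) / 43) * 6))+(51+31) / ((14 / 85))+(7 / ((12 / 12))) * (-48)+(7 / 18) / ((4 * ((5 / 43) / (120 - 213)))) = 7409307 / 88360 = 83.85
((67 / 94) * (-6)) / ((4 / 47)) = -201 / 4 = -50.25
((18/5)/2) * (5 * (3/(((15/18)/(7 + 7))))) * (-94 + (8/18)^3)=-42598.58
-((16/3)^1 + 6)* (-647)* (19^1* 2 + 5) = 315304.67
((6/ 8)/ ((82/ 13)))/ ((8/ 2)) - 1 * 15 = -19641/ 1312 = -14.97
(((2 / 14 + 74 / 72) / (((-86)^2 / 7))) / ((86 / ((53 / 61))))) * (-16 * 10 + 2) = -1235165 / 698389488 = -0.00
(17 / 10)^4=8.35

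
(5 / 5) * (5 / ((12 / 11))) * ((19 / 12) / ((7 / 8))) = 1045 / 126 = 8.29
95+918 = 1013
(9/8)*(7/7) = 9/8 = 1.12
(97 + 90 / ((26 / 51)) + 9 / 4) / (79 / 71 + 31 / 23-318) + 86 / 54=519848105 / 723447504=0.72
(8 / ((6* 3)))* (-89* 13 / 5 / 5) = -4628 / 225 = -20.57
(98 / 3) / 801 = 98 / 2403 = 0.04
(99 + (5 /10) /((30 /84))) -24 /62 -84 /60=3057 /31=98.61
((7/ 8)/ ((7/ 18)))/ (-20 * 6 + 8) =-9/ 448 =-0.02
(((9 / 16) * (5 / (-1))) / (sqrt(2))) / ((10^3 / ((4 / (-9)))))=sqrt(2) / 1600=0.00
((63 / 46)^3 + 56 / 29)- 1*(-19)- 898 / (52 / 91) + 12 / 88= -48061452575 / 31050184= -1547.86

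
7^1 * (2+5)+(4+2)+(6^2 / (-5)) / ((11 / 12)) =2593 / 55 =47.15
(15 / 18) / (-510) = -1 / 612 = -0.00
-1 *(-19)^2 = -361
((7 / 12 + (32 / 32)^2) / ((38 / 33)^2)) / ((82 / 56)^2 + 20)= 5929 / 109953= 0.05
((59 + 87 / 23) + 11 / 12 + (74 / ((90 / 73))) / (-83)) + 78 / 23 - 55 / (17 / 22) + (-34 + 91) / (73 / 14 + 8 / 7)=2161337869 / 519897060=4.16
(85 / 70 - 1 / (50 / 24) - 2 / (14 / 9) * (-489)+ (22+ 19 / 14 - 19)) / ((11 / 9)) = 998244 / 1925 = 518.57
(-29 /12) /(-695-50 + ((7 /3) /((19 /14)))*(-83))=551 /202396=0.00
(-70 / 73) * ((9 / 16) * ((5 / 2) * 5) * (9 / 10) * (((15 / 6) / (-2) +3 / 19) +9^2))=-86084775 / 177536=-484.89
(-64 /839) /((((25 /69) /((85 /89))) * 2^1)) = -37536 /373355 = -0.10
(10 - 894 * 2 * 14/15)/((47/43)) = -356642/235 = -1517.63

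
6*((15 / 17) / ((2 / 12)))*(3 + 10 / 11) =23220 / 187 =124.17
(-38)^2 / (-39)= -37.03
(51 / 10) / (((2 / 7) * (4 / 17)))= 75.86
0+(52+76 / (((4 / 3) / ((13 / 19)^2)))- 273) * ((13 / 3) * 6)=-95992 / 19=-5052.21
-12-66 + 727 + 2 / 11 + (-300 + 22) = 4083 / 11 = 371.18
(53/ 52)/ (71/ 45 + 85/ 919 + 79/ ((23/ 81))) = 50411745/ 13843406044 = 0.00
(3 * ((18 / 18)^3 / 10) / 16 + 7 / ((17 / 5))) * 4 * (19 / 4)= 107369 / 2720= 39.47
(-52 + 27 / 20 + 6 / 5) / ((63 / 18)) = -989 / 70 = -14.13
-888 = -888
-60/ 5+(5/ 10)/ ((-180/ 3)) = -1441/ 120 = -12.01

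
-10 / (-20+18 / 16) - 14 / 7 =-222 / 151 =-1.47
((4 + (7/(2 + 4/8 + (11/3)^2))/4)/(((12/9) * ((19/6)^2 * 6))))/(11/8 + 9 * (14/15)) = 30330/5787191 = 0.01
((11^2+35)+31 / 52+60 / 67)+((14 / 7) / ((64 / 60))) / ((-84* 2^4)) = 491631741 / 3121664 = 157.49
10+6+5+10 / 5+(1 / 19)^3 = 157758 / 6859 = 23.00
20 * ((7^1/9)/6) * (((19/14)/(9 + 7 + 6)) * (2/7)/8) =95/16632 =0.01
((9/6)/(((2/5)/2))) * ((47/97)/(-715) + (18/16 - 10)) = -66.57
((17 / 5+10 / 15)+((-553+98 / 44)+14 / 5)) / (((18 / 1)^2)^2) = -179489 / 34642080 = -0.01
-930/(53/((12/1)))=-11160/53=-210.57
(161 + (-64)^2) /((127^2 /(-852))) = -3626964 /16129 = -224.87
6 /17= 0.35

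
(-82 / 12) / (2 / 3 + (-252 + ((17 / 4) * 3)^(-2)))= 35547 / 1307404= 0.03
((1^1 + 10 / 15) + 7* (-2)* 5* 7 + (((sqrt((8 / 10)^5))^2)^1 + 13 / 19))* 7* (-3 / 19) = 607628924 / 1128125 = 538.62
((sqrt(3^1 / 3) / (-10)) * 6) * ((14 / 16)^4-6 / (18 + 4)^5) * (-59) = 68442834891 / 3298324480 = 20.75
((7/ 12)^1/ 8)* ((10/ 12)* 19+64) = 3353/ 576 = 5.82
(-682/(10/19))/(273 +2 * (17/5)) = -6479/1399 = -4.63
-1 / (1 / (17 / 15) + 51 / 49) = -833 / 1602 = -0.52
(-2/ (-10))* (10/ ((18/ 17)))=17/ 9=1.89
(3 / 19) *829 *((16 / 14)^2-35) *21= -12318111 / 133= -92617.38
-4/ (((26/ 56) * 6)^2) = -784/ 1521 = -0.52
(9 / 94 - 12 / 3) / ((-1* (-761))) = -367 / 71534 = -0.01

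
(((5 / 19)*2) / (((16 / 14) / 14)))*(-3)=-735 / 38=-19.34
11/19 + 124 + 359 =483.58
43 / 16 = 2.69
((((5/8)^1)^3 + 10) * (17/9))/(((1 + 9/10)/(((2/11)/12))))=445825/2889216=0.15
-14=-14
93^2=8649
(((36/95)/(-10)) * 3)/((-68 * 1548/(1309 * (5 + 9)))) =1617/81700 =0.02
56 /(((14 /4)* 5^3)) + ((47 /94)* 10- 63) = -7234 /125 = -57.87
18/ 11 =1.64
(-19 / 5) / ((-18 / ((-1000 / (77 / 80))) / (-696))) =35264000 / 231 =152658.01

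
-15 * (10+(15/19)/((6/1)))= -5775/38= -151.97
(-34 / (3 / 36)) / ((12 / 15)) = -510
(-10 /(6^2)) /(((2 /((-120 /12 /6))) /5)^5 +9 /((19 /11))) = -927734375 /17399684358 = -0.05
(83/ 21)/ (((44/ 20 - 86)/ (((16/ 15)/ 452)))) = -332/ 2982861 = -0.00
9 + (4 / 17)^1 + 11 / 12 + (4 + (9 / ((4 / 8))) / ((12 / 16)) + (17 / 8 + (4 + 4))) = 19697 / 408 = 48.28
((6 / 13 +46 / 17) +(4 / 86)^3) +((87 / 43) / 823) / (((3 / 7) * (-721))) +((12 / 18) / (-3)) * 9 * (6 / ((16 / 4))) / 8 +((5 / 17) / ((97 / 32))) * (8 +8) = 5022074547429283 / 1155836544518968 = 4.34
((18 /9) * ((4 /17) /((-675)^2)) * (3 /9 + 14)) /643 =344 /14941310625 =0.00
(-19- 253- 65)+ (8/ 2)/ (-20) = -1686/ 5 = -337.20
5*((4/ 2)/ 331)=10/ 331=0.03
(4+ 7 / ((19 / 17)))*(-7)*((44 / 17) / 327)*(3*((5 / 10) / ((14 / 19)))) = -2145 / 1853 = -1.16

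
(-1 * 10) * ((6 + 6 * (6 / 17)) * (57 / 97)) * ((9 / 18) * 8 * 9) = -1717.26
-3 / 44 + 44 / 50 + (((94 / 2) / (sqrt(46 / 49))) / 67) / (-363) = 893 / 1100 - 329 * sqrt(46) / 1118766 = 0.81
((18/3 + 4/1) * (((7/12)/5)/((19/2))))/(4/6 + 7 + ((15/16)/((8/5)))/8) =7168/451763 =0.02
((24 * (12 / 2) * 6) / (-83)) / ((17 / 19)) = -11.63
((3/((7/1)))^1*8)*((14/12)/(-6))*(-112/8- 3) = 34/3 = 11.33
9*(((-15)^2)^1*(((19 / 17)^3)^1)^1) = 13889475 / 4913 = 2827.09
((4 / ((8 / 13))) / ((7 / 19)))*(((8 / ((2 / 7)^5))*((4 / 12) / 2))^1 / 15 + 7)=947.18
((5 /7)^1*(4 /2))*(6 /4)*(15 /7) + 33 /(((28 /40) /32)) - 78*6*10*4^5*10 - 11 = -2348163194 /49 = -47921697.84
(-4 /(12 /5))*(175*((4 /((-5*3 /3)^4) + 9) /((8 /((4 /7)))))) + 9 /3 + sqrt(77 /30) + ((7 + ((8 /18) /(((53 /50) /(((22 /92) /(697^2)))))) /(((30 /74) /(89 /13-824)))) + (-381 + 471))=-60719266501201 /692875370070 + sqrt(2310) /30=-86.03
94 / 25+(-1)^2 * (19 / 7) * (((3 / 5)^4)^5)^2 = 239379005737630355941319928469 / 63664629124104976654052734375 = 3.76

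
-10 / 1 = -10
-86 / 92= -43 / 46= -0.93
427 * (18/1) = 7686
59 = 59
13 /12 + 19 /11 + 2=4.81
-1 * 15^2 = -225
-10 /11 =-0.91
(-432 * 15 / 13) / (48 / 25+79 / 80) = -2592000 / 15119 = -171.44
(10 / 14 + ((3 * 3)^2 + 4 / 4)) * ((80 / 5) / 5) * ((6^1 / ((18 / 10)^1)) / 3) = 6176 / 21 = 294.10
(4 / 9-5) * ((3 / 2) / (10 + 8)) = -41 / 108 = -0.38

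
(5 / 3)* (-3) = -5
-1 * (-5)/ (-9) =-5/ 9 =-0.56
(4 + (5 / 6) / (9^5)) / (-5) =-1417181 / 1771470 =-0.80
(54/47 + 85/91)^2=79370281/18292729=4.34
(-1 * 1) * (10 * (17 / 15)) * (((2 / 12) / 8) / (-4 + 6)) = -17 / 144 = -0.12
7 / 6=1.17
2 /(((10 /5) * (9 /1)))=1 /9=0.11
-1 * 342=-342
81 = 81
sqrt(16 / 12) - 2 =-2+ 2*sqrt(3) / 3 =-0.85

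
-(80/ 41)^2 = -6400/ 1681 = -3.81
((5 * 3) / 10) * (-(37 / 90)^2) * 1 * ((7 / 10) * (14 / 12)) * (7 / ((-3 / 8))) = 469567 / 121500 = 3.86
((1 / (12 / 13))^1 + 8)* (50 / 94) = 2725 / 564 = 4.83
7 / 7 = 1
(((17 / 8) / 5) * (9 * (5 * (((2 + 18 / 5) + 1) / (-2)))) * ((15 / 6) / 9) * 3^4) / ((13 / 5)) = -227205 / 416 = -546.17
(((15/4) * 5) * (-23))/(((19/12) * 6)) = -1725/38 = -45.39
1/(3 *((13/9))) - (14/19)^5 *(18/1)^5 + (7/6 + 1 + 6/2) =-79266849124817/193135722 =-410420.45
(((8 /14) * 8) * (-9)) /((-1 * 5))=288 /35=8.23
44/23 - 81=-1819/23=-79.09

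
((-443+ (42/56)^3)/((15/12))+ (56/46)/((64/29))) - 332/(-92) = -32191/92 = -349.90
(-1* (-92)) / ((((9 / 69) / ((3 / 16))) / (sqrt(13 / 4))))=529* sqrt(13) / 8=238.42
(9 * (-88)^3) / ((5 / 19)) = -23306342.40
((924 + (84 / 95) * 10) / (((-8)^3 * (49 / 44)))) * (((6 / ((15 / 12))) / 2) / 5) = -0.79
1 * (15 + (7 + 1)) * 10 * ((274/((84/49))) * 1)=110285/3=36761.67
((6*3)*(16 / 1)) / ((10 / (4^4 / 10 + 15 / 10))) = 19512 / 25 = 780.48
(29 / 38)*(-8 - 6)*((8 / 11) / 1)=-1624 / 209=-7.77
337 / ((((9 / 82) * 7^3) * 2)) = 13817 / 3087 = 4.48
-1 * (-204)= 204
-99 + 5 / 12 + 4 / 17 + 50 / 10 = -19043 / 204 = -93.35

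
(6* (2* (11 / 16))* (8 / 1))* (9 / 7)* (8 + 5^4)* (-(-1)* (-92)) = -34592184 / 7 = -4941740.57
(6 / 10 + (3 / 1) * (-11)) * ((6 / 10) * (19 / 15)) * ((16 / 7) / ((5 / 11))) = -123.82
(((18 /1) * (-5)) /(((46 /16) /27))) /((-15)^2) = -432 /115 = -3.76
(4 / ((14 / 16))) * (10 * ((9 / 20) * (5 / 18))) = 40 / 7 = 5.71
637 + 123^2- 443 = 15323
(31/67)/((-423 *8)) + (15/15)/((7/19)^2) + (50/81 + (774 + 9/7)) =78316875929/99987048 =783.27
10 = 10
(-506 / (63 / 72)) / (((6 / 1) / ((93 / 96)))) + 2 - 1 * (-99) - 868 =-72271 / 84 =-860.37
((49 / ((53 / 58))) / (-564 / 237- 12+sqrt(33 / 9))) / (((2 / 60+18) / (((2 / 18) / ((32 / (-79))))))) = 3503042095 * sqrt(33) / 2616929887224+6296607310 / 109038745301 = 0.07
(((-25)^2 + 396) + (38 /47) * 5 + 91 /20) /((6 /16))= 1935634 /705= 2745.58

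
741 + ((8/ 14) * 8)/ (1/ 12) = 5571/ 7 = 795.86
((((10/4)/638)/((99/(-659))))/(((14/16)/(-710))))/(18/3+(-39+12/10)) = -23394500/35149653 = -0.67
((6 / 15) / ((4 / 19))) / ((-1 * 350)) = -19 / 3500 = -0.01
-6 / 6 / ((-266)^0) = -1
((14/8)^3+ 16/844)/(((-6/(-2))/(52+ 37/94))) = 357697825/3808128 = 93.93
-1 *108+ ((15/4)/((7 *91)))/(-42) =-3852581/35672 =-108.00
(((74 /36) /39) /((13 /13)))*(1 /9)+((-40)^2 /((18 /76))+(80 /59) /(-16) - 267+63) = 6551.48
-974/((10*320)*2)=-487/3200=-0.15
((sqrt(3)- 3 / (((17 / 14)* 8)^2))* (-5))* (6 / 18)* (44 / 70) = 77 / 2312- 22* sqrt(3) / 21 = -1.78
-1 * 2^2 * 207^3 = -35478972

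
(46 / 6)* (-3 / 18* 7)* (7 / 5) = -1127 / 90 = -12.52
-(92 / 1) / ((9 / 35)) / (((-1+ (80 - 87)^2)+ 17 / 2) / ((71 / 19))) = -457240 / 19323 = -23.66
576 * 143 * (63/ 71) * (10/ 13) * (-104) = -415134720/ 71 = -5846967.89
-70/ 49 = -10/ 7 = -1.43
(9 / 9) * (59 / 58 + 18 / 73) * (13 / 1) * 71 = 4938973 / 4234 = 1166.50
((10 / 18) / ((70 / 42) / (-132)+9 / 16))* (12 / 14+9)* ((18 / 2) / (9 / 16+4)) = 8743680 / 445081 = 19.65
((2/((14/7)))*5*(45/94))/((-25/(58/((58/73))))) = -657/94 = -6.99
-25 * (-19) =475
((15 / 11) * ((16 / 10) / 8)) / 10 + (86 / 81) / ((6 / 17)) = 81139 / 26730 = 3.04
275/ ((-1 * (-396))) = 25/ 36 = 0.69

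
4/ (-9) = -0.44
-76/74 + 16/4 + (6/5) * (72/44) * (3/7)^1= 54338/14245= 3.81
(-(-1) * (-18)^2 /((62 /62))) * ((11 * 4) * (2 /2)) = 14256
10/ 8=5/ 4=1.25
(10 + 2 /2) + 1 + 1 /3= 37 /3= 12.33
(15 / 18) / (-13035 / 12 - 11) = -0.00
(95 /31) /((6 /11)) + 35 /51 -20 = -14435 /1054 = -13.70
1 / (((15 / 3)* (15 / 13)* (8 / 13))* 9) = 169 / 5400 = 0.03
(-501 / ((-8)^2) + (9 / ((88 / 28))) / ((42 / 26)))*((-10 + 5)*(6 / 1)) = 63945 / 352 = 181.66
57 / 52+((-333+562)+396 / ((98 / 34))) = 936349 / 2548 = 367.48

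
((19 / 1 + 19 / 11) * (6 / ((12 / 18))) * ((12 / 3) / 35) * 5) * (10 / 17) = 82080 / 1309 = 62.70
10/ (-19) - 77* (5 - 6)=1453/ 19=76.47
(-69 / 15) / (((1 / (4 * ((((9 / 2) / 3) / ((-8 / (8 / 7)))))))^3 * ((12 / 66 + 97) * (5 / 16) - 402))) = -874368 / 112173005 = -0.01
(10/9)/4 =5/18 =0.28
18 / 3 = 6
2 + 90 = 92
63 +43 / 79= 63.54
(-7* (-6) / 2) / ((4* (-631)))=-21 / 2524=-0.01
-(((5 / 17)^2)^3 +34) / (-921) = 820692971 / 22230701049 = 0.04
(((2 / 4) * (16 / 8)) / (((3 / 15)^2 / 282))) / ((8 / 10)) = 17625 / 2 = 8812.50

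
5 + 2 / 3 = 17 / 3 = 5.67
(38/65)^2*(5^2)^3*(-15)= -80103.55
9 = 9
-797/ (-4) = 797/ 4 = 199.25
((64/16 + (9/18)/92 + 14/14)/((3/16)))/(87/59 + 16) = 36226/23713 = 1.53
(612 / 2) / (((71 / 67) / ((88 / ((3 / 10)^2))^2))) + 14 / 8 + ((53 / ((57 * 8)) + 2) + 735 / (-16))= 53628121107403 / 194256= 276069316.30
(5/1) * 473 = 2365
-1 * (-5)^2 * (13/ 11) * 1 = -325/ 11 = -29.55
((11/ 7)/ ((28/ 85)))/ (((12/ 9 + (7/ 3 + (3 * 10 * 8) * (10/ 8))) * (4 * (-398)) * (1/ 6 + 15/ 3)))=-8415/ 4406047856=-0.00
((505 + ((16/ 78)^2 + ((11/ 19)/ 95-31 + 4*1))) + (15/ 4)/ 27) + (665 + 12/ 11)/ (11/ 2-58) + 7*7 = 145017674327/ 281861580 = 514.50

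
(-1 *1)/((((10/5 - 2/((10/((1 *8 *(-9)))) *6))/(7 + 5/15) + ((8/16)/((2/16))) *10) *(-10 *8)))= 1/3248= 0.00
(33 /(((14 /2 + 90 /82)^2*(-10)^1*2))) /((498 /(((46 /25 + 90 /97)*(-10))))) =15513949 /11092667800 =0.00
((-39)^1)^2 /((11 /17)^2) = 439569 /121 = 3632.80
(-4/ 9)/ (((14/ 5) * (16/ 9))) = -5/ 56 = -0.09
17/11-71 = -764/11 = -69.45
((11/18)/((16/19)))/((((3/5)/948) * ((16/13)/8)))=1073215/144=7452.88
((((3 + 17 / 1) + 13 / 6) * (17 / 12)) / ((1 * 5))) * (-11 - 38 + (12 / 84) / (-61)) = -1689613 / 5490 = -307.76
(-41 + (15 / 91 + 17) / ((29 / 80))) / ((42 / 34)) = 94979 / 18473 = 5.14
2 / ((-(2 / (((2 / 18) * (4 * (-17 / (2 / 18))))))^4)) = -2672672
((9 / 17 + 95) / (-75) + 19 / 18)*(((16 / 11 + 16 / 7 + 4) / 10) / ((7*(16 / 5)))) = -248681 / 32986800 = -0.01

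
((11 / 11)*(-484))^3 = -113379904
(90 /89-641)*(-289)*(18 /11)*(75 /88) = 11111276925 /43076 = 257945.88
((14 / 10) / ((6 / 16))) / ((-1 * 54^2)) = -14 / 10935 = -0.00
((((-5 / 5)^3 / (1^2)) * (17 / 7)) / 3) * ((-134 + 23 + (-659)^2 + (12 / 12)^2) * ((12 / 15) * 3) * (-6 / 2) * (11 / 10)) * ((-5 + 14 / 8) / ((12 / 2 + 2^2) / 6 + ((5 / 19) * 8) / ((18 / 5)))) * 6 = -147669806349 / 6125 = -24109356.14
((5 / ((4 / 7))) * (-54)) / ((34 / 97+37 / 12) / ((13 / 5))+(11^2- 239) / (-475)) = -3396188250 / 11278451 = -301.12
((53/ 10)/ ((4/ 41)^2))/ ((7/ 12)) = 267279/ 280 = 954.57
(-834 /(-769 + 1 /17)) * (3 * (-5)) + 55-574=-3498519 /6536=-535.27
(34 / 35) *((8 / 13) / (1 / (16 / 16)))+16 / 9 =9728 / 4095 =2.38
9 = 9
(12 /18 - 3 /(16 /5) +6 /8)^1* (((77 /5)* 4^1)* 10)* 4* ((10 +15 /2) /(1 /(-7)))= -433895 /3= -144631.67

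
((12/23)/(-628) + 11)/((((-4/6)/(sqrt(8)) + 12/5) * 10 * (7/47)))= 2000085 * sqrt(2)/9269437 + 28801224/9269437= 3.41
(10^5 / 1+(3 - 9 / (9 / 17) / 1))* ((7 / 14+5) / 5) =549923 / 5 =109984.60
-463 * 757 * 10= -3504910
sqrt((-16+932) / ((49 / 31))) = 2*sqrt(7099) / 7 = 24.07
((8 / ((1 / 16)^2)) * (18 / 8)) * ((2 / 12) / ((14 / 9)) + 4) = 132480 / 7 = 18925.71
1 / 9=0.11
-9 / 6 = -3 / 2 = -1.50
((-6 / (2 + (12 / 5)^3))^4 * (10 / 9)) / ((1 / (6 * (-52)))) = -6855468750000 / 956720690641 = -7.17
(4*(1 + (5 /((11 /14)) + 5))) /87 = 544 /957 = 0.57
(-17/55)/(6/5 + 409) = -17/22561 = -0.00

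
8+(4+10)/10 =47/5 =9.40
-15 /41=-0.37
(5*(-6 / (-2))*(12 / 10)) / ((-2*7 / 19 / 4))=-684 / 7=-97.71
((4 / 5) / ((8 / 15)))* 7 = 21 / 2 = 10.50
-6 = -6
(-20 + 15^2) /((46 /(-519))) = -106395 /46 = -2312.93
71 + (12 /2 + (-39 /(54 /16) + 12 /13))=7765 /117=66.37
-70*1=-70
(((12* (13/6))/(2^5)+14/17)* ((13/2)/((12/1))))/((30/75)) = 28925/13056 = 2.22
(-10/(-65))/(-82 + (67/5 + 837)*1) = 5/24973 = 0.00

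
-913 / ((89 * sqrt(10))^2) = -913 / 79210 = -0.01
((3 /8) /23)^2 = 9 /33856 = 0.00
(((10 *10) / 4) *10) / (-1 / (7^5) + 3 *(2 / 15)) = 21008750 / 33609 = 625.09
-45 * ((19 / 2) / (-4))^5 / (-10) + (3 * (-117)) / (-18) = -21006939 / 65536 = -320.54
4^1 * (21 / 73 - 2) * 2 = -1000 / 73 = -13.70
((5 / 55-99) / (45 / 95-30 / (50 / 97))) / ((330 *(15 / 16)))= 41344 / 7465095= 0.01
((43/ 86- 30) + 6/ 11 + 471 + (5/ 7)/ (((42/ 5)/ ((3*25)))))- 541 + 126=18015/ 539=33.42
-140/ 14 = -10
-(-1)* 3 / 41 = 3 / 41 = 0.07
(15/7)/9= 5/21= 0.24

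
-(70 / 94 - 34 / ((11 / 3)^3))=-3439 / 62557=-0.05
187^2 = 34969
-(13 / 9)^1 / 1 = -1.44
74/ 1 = 74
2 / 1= 2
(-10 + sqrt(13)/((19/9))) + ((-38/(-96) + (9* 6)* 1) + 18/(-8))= 9* sqrt(13)/19 + 2023/48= 43.85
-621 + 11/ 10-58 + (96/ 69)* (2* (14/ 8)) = -154797/ 230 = -673.03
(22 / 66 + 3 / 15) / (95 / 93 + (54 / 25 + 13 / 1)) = 620 / 18811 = 0.03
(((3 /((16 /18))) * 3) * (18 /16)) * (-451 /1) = -328779 /64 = -5137.17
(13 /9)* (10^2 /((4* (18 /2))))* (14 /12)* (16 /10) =1820 /243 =7.49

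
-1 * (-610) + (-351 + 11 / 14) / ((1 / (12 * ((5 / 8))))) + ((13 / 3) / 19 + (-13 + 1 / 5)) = -16192849 / 7980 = -2029.18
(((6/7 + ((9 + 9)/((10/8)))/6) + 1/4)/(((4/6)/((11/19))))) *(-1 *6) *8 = -97218/665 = -146.19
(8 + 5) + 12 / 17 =233 / 17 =13.71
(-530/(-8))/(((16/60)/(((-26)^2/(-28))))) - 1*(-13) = -5984.99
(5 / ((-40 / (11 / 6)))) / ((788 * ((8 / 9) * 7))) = -33 / 706048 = -0.00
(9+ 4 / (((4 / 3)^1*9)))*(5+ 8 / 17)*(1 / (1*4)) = 12.76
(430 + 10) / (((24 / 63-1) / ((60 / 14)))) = -39600 / 13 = -3046.15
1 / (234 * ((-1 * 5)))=-1 / 1170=-0.00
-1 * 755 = -755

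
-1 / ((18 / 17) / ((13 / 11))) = -221 / 198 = -1.12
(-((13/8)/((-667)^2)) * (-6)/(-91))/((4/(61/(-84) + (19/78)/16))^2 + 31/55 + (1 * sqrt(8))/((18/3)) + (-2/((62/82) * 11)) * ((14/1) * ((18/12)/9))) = -3697563932869661505764685/485920098767102939362086356654948 + 38934750236854811157225 * sqrt(2)/485920098767102939362086356654948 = -0.00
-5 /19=-0.26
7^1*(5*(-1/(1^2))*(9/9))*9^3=-25515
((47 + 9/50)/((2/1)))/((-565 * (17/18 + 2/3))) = -21231/819250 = -0.03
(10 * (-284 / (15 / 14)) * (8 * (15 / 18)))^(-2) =81 / 25293721600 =0.00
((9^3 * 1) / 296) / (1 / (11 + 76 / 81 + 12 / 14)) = 65295 / 2072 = 31.51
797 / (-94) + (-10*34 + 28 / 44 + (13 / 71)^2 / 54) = -347.84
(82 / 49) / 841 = 82 / 41209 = 0.00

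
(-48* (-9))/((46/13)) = 2808/23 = 122.09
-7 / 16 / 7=-1 / 16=-0.06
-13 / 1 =-13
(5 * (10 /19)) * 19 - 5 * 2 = 40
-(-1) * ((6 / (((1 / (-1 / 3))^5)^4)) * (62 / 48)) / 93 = 1 / 41841412812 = 0.00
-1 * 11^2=-121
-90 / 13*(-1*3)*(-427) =-115290 / 13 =-8868.46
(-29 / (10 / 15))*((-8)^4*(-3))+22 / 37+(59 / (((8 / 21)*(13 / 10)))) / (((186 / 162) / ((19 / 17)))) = 542101786727 / 1013948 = 534644.56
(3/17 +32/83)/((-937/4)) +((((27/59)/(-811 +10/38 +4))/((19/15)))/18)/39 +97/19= 3014012109127377/590651154174016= 5.10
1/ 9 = 0.11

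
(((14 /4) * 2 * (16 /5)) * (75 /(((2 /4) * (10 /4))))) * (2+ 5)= 9408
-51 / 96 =-0.53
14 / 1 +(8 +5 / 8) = 181 / 8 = 22.62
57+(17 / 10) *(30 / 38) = 2217 / 38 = 58.34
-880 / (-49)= 880 / 49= 17.96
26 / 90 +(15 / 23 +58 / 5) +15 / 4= 13489 / 828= 16.29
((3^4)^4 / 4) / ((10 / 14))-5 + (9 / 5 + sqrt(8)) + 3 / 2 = 2 * sqrt(2) + 301327013 / 20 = 15066353.48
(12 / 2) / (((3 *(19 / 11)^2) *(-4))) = -121 / 722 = -0.17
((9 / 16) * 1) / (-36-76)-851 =-1525001 / 1792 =-851.01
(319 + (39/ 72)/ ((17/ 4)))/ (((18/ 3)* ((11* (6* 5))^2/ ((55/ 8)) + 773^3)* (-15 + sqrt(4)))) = -32551/ 3674922202692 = -0.00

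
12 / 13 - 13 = -12.08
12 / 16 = 3 / 4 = 0.75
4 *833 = 3332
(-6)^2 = 36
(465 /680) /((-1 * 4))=-93 /544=-0.17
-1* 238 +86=-152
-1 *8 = -8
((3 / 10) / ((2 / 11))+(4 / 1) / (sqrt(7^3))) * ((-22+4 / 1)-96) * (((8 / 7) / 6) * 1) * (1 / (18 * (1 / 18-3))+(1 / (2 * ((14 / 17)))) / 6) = -153197 / 51940-55708 * sqrt(7) / 381759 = -3.34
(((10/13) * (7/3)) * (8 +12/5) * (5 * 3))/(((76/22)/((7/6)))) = 5390/57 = 94.56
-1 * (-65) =65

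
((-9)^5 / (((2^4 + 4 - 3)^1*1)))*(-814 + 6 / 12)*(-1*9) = -864654507 / 34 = -25431014.91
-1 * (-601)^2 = -361201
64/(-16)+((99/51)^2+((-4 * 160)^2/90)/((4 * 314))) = 1385009/408357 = 3.39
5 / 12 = 0.42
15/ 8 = 1.88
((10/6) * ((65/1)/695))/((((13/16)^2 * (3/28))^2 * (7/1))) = 36700160/8245341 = 4.45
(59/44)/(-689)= -59/30316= -0.00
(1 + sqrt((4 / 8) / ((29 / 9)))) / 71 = 3 * sqrt(58) / 4118 + 1 / 71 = 0.02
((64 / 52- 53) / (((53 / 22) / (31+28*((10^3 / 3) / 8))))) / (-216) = 26598979 / 223236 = 119.15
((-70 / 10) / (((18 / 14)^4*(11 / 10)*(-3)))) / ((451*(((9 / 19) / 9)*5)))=638666 / 97647363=0.01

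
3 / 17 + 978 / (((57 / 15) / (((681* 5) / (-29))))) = -283055997 / 9367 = -30218.43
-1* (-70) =70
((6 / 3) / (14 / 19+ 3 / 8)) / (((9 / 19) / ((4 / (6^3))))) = 2888 / 41067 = 0.07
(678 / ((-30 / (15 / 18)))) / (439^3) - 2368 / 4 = -300515251601 / 507627114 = -592.00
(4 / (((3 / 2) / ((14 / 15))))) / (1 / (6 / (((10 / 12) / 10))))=896 / 5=179.20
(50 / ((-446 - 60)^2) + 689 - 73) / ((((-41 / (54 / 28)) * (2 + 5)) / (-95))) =4933503045 / 12545764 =393.24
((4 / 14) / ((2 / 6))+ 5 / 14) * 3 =51 / 14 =3.64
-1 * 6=-6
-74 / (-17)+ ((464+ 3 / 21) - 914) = -53015 / 119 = -445.50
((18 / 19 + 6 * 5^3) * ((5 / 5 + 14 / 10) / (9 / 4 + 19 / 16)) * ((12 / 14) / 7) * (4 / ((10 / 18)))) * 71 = 42012297216 / 1280125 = 32818.90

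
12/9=4/3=1.33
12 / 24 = 1 / 2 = 0.50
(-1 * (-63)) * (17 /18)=119 /2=59.50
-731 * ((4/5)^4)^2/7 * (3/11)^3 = -1293484032/3639453125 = -0.36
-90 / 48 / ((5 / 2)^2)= -3 / 10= -0.30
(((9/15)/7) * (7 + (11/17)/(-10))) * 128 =226368/2975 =76.09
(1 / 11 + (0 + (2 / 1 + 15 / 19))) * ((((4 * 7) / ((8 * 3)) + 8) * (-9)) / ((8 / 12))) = -13545 / 38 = -356.45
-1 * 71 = -71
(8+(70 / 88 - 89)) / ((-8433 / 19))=67051 / 371052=0.18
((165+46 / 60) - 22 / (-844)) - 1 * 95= 70.79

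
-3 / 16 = -0.19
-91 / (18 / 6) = -91 / 3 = -30.33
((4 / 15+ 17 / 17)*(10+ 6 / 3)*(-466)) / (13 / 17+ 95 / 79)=-23781844 / 6605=-3600.58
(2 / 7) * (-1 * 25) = -50 / 7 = -7.14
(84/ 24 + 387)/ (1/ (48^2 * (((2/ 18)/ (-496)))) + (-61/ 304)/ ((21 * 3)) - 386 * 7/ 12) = -934857/ 543695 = -1.72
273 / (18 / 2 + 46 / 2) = 273 / 32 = 8.53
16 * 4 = 64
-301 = -301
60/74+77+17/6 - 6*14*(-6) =129791/222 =584.64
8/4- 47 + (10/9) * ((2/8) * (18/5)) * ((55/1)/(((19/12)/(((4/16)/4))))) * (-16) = -1515/19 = -79.74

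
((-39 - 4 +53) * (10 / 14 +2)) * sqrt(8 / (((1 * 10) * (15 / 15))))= 76 * sqrt(5) / 7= 24.28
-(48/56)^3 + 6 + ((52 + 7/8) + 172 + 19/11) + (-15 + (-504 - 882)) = -35285925/30184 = -1169.03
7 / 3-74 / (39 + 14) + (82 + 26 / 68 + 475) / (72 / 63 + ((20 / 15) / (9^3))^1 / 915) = 42289334096903 / 86543940408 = 488.65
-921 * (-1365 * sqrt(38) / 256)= 1257165 * sqrt(38) / 256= 30272.21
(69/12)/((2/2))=23/4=5.75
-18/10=-9/5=-1.80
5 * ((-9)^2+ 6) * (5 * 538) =1170150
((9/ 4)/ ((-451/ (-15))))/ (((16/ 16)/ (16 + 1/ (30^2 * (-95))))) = 4103997/ 3427600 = 1.20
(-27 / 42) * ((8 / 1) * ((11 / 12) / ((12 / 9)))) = -99 / 28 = -3.54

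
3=3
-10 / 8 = -5 / 4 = -1.25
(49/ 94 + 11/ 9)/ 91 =1475/ 76986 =0.02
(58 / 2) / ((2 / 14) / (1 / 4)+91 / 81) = 16443 / 961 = 17.11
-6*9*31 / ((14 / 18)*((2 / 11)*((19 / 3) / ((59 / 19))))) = -14666751 / 2527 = -5804.02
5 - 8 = -3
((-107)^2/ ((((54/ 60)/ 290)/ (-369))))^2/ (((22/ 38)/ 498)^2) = 165906998893629485715240000/ 121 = 1371132222261400708390413.00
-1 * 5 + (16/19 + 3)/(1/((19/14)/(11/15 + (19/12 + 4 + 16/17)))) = -221875/51821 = -4.28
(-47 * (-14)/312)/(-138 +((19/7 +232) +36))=2303/144924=0.02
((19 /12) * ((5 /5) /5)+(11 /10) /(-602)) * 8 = 11372 /4515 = 2.52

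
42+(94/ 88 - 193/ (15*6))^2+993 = 4062155161/ 3920400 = 1036.16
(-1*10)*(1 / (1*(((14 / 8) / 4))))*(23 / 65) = -736 / 91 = -8.09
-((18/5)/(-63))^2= -4/1225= -0.00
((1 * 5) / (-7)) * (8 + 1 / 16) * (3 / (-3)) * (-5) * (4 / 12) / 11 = -1075 / 1232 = -0.87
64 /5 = 12.80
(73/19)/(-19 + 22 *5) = 73/1729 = 0.04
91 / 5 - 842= -4119 / 5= -823.80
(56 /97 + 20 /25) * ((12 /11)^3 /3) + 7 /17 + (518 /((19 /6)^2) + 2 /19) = 52.77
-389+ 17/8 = -3095/8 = -386.88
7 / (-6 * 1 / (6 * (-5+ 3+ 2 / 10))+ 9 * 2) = 63 / 167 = 0.38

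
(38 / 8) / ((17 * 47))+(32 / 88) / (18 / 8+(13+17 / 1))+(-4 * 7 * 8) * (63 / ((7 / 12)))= -109713641711 / 4535124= -24191.98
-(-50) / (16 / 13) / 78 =25 / 48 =0.52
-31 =-31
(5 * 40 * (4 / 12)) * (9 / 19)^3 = 48600 / 6859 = 7.09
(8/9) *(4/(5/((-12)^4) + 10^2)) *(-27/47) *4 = -7962624/97459435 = -0.08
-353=-353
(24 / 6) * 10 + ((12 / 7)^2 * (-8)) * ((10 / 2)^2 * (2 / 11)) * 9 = -496840 / 539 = -921.78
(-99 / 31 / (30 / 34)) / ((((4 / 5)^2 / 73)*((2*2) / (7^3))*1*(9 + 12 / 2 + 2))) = -4131435 / 1984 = -2082.38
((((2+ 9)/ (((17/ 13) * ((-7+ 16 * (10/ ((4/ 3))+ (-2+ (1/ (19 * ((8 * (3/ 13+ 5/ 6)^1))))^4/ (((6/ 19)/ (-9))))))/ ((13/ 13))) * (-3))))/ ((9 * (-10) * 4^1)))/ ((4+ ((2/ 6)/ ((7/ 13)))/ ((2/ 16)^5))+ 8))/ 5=46548877194677/ 49128296074776667639125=0.00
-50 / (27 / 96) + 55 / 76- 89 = -181981 / 684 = -266.05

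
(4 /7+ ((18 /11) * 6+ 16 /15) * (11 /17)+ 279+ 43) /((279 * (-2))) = -294181 /498015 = -0.59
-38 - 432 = -470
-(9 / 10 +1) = -19 / 10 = -1.90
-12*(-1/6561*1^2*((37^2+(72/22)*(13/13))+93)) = 2.68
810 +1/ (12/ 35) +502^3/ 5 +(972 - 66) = 1518175231/ 60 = 25302920.52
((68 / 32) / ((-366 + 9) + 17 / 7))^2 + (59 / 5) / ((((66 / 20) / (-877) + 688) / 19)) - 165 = -1355490925904881 / 8231355182848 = -164.67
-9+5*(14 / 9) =-11 / 9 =-1.22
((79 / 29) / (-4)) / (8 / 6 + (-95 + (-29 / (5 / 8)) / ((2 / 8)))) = 1185 / 485924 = 0.00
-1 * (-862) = 862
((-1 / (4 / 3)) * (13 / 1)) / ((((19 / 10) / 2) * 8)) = -195 / 152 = -1.28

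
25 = 25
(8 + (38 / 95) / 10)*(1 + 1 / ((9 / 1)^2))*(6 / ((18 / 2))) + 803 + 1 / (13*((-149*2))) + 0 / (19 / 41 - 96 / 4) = 6341980037 / 7844850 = 808.43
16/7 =2.29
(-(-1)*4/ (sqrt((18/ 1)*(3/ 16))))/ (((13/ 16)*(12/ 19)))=608*sqrt(6)/ 351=4.24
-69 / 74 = -0.93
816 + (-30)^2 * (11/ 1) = 10716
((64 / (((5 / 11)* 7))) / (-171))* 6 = -1408 / 1995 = -0.71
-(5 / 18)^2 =-25 / 324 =-0.08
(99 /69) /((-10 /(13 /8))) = -429 /1840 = -0.23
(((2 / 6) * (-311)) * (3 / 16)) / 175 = -311 / 2800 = -0.11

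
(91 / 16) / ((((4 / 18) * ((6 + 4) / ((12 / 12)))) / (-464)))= -23751 / 20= -1187.55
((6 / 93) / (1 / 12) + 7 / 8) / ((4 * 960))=409 / 952320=0.00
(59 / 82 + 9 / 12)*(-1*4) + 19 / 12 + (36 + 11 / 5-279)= -602933 / 2460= -245.09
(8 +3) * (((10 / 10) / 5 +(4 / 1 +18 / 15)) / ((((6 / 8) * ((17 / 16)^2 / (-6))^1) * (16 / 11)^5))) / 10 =-47832147 / 7398400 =-6.47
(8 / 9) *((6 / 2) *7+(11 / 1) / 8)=179 / 9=19.89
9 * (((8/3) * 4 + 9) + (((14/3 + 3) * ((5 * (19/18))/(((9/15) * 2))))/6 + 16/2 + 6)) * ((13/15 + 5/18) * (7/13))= 55064933/252720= 217.89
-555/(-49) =555/49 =11.33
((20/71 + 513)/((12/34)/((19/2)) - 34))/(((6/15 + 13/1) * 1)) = -11771089/10436858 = -1.13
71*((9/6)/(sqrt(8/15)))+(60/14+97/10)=979/70+213*sqrt(30)/8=159.82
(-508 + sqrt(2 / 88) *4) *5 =-2540 + 10 *sqrt(11) / 11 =-2536.98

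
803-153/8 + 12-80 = 5727/8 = 715.88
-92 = -92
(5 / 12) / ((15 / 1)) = 1 / 36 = 0.03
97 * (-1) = -97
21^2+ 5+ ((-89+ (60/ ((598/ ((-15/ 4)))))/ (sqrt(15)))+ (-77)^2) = 6286 - 15 * sqrt(15)/ 598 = 6285.90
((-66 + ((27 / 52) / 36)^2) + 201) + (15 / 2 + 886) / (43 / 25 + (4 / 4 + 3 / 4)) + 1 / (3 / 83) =18923077273 / 45037824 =420.16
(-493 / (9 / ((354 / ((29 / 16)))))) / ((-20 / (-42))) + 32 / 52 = -1460328 / 65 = -22466.58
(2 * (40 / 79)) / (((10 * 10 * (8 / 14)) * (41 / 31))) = 217 / 16195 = 0.01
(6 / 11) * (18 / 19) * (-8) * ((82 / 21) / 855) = -2624 / 138985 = -0.02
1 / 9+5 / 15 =4 / 9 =0.44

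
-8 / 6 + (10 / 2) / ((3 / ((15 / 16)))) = 11 / 48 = 0.23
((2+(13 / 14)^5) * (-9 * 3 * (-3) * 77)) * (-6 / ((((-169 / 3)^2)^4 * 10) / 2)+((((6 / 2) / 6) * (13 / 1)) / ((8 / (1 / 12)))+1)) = 293106044361976007035691438181 / 16360092453363863533987840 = 17915.92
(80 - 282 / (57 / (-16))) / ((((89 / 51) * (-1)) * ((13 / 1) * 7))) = -22032 / 21983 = -1.00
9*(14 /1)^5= 4840416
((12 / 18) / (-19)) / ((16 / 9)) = -3 / 152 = -0.02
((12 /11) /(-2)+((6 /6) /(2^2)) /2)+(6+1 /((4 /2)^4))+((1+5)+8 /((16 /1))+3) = 2665 /176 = 15.14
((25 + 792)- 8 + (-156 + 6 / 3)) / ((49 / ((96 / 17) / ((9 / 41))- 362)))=-229250 / 51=-4495.10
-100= -100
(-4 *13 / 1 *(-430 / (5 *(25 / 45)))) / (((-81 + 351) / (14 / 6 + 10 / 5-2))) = 15652 / 225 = 69.56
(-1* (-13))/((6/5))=65/6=10.83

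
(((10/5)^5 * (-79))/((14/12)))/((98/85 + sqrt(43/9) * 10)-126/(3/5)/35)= -821916000 * sqrt(43)/51694657-1195162560/51694657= -127.38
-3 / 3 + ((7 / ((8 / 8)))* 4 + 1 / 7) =190 / 7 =27.14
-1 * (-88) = 88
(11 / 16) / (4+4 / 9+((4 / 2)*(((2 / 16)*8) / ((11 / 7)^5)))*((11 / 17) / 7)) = 24640803 / 159985568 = 0.15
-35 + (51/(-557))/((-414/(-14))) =-1345274/38433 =-35.00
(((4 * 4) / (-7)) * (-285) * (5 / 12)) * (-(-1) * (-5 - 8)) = -24700 / 7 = -3528.57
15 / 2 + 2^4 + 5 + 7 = 71 / 2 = 35.50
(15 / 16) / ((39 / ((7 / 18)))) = 35 / 3744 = 0.01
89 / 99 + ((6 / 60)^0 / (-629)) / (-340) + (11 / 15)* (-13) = -182807429 / 21172140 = -8.63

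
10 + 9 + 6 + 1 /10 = 251 /10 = 25.10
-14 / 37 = -0.38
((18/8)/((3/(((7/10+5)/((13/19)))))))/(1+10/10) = 3249/1040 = 3.12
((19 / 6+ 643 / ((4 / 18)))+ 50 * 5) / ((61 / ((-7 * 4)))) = -264320 / 183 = -1444.37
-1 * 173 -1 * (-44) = -129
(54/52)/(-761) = -27/19786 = -0.00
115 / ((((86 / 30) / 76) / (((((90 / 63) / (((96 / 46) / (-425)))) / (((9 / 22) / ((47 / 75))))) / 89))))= -11042279875 / 723303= -15266.46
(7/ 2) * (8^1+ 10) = 63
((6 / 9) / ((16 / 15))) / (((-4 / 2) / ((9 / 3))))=-15 / 16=-0.94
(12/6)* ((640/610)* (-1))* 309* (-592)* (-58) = -1358057472/61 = -22263237.25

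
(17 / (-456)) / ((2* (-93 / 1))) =17 / 84816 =0.00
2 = 2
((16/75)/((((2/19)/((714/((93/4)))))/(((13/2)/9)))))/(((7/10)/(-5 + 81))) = 20423936/4185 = 4880.27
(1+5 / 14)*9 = 171 / 14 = 12.21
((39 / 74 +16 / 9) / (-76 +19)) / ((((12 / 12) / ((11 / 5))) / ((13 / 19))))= -43901 / 721278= -0.06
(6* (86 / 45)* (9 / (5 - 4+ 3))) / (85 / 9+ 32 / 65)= 15093 / 5813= 2.60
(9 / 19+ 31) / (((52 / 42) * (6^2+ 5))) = 483 / 779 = 0.62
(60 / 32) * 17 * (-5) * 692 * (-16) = 1764600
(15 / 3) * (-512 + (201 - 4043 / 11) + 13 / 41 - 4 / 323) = -494006835 / 145673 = -3391.20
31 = 31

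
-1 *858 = -858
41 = 41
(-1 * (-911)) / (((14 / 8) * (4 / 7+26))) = 1822 / 93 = 19.59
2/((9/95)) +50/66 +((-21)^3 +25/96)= -29268743/3168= -9238.87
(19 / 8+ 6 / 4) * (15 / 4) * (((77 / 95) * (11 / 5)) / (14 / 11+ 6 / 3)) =288827 / 36480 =7.92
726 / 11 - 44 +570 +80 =672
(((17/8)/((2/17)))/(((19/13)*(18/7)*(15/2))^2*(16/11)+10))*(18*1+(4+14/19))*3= 2132349219/2017391690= 1.06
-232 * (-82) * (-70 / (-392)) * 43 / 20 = 51127 / 7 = 7303.86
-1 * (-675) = 675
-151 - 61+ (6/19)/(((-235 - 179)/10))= -277942/1311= -212.01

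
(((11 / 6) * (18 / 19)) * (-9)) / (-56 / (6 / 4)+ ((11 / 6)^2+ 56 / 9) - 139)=1188 / 12673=0.09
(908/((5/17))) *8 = 123488/5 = 24697.60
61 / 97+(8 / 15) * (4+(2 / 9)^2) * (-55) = -2784985 / 23571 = -118.15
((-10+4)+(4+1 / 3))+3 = 4 / 3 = 1.33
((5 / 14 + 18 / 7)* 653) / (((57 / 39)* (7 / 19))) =348049 / 98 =3551.52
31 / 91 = 0.34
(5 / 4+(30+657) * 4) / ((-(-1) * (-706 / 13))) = -142961 / 2824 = -50.62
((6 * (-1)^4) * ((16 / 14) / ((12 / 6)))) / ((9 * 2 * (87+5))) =1 / 483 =0.00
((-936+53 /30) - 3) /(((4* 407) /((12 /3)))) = -28117 /12210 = -2.30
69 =69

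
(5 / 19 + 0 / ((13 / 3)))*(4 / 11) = 20 / 209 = 0.10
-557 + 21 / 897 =-166536 / 299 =-556.98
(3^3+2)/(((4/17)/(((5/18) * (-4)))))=-2465/18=-136.94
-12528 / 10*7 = -43848 / 5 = -8769.60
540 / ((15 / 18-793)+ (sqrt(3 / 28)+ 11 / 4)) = -85939056 / 125632799-7776 * sqrt(21) / 125632799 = -0.68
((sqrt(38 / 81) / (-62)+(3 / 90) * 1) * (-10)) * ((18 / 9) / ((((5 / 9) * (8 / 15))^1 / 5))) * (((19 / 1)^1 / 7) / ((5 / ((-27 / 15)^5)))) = 77.15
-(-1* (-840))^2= -705600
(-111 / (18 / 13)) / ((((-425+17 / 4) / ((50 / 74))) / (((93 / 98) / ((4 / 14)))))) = 10075 / 23562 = 0.43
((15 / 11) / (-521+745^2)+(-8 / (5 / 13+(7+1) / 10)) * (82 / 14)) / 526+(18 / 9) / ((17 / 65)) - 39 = -83993716298113 / 2672563999952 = -31.43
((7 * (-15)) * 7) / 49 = -15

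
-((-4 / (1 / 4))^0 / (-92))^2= -1 / 8464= -0.00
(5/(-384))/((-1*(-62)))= -5/23808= -0.00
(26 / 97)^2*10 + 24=232576 / 9409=24.72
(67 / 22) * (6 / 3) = 6.09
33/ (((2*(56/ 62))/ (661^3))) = 5275844481.48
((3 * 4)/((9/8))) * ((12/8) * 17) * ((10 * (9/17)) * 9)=12960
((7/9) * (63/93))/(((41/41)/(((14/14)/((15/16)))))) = 784/1395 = 0.56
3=3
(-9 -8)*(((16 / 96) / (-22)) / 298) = 17 / 39336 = 0.00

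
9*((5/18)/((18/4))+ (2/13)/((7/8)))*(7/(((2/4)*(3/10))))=35020/351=99.77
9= 9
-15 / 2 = -7.50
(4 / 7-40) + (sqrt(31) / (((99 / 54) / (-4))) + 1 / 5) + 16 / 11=-14543 / 385-24 * sqrt(31) / 11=-49.92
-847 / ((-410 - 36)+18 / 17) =14399 / 7564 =1.90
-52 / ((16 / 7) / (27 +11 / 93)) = -114751 / 186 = -616.94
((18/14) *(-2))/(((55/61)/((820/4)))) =-45018/77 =-584.65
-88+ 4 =-84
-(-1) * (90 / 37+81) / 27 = 343 / 111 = 3.09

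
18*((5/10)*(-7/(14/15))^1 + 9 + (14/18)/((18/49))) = 2387/18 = 132.61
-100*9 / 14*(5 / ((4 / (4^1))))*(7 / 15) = -150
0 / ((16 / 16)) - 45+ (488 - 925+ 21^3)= 8779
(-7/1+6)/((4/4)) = -1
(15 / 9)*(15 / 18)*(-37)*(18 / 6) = -925 / 6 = -154.17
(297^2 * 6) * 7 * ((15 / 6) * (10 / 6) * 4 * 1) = 61746300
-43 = -43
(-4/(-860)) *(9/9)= 1/215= 0.00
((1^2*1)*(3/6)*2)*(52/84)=0.62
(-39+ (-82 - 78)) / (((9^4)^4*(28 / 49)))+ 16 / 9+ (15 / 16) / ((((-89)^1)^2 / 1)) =417528891577147612427 / 234844366654326920976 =1.78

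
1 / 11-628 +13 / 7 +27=-46127 / 77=-599.05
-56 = -56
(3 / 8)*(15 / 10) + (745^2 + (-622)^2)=15070553 / 16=941909.56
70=70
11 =11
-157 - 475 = -632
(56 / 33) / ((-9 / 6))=-112 / 99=-1.13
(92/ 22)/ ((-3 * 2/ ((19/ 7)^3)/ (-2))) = 27.87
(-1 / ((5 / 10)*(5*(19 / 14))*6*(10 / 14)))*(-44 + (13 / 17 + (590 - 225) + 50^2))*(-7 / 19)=2193828 / 30685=71.50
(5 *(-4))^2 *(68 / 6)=13600 / 3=4533.33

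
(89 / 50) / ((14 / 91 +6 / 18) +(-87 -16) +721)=3471 / 1206050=0.00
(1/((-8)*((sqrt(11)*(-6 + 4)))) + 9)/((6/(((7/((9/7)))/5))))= 49*sqrt(11)/47520 + 49/30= 1.64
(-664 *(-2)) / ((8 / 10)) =1660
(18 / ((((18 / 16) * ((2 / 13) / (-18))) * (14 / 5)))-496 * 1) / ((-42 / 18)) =24456 / 49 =499.10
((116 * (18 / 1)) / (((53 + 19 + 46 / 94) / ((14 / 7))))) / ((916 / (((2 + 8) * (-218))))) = -106968240 / 780203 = -137.10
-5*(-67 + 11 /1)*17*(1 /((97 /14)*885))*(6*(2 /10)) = 26656 /28615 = 0.93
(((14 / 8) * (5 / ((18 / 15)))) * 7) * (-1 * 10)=-6125 / 12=-510.42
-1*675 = -675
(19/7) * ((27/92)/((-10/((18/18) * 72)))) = -4617/805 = -5.74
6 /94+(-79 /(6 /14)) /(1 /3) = -25988 /47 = -552.94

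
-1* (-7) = 7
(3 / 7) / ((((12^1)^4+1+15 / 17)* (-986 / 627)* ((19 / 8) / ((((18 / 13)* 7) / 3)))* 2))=-0.00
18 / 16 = 9 / 8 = 1.12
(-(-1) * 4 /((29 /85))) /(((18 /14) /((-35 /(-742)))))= 5950 /13833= 0.43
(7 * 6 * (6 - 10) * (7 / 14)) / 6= -14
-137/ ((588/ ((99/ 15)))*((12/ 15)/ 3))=-4521/ 784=-5.77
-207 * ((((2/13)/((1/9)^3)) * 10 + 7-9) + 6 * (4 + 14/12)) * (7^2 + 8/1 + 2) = -182669841/13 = -14051526.23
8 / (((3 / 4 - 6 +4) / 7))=-224 / 5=-44.80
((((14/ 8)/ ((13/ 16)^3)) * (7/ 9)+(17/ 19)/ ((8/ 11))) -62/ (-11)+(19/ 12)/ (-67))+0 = 20778495973/ 2215050552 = 9.38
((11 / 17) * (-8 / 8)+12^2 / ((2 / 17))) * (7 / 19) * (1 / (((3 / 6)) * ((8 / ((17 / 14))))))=20797 / 152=136.82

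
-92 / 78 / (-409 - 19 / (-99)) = 759 / 263068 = 0.00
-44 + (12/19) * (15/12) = -821/19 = -43.21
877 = 877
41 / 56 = 0.73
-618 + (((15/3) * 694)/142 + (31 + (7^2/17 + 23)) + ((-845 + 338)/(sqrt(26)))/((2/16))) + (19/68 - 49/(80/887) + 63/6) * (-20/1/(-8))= -72147749/38624 - 156 * sqrt(26)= -2663.40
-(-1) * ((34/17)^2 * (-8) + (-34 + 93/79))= -5121/79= -64.82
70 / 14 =5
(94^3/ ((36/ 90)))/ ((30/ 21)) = 1453522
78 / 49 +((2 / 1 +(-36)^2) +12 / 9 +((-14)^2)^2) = 5838388 / 147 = 39716.93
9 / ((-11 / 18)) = -162 / 11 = -14.73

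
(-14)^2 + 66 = 262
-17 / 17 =-1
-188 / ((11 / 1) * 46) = -94 / 253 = -0.37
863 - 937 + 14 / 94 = -73.85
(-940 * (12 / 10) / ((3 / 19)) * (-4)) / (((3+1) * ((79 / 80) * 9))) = 571520 / 711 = 803.83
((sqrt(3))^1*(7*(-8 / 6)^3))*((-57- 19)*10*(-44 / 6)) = -7490560*sqrt(3) / 81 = -160173.22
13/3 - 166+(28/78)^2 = -245699/1521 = -161.54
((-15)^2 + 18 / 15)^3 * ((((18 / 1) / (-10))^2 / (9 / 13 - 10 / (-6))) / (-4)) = -4570223516469 / 1150000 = -3974107.41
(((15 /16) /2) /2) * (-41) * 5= -3075 /64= -48.05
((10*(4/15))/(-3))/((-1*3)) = 8/27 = 0.30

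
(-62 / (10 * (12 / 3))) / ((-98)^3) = 0.00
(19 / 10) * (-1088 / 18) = -5168 / 45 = -114.84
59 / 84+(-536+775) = 20135 / 84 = 239.70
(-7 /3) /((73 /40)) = -280 /219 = -1.28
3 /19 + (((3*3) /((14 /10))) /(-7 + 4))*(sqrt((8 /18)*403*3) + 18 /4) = -10*sqrt(1209) /7- 2523 /266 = -59.16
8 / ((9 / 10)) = 8.89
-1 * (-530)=530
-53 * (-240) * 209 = 2658480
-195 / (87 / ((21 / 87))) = -455 / 841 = -0.54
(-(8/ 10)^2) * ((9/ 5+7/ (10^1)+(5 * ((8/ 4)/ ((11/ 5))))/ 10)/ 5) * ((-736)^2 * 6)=-338018304/ 275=-1229157.47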